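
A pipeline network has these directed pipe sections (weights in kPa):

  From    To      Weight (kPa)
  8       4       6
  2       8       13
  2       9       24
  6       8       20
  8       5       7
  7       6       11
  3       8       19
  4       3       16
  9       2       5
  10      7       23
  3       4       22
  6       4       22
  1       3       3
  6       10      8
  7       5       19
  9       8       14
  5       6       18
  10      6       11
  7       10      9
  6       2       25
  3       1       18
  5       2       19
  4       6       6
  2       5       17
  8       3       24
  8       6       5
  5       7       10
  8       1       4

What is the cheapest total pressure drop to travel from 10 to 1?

Running Dijkstra from 10:
10: 0
6: 11  (via 10)
7: 23  (via 10)
8: 31  (via 6)
4: 33  (via 6)
1: 35  (via 8)
Shortest route: 10 → 6 → 8 → 1 = 35 kPa.

35 kPa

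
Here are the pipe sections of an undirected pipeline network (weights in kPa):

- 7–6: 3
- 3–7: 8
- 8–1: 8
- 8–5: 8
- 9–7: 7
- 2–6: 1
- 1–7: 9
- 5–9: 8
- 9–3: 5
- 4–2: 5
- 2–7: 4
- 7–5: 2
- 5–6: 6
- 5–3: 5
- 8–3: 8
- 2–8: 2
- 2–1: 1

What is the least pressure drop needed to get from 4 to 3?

15 kPa

Settle nodes by increasing distance from 4:
4: 0
2: 5  (via 4)
1: 6  (via 2)
6: 6  (via 2)
8: 7  (via 2)
7: 9  (via 2)
5: 11  (via 7)
3: 15  (via 8)
Shortest route: 4 → 2 → 8 → 3 = 15 kPa.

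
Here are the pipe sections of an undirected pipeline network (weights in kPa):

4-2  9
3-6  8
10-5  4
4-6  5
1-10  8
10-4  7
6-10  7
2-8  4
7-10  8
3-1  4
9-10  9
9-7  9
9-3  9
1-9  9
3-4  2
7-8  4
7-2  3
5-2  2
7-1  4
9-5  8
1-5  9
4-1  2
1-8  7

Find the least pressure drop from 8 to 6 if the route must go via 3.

18 kPa

Shortest 8→3: 8–1–3 = 11
Best 3 to 6: 3–4–6 costing 7
Total via 3: 11 + 7 = 18 kPa.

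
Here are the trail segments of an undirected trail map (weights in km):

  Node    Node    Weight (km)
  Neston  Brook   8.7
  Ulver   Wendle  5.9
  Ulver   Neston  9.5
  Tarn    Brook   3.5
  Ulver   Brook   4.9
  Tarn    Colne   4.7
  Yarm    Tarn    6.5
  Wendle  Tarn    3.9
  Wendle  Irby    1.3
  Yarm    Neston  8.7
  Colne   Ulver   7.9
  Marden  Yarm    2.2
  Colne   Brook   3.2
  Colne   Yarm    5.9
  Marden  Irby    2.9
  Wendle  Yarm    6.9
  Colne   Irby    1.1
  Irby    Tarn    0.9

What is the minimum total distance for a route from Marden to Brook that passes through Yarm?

11.3 km

Shortest Marden→Yarm: Marden → Yarm = 2.2
Shortest Yarm→Brook: Yarm → Colne → Brook = 9.1
Total via Yarm: 2.2 + 9.1 = 11.3 km.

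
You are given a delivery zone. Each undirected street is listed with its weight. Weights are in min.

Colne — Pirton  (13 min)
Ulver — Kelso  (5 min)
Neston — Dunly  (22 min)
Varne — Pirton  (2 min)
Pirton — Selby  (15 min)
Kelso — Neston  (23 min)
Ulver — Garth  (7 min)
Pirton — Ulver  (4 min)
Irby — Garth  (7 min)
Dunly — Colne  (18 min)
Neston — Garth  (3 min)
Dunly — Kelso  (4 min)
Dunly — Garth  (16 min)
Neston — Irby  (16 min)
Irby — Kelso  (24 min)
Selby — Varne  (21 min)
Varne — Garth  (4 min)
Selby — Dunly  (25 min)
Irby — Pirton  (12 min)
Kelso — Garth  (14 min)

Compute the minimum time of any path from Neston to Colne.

22 min

Running Dijkstra from Neston:
Neston: 0
Garth: 3  (via Neston)
Varne: 7  (via Garth)
Pirton: 9  (via Varne)
Irby: 10  (via Garth)
Ulver: 10  (via Garth)
Kelso: 15  (via Ulver)
Dunly: 19  (via Garth)
Colne: 22  (via Pirton)
Shortest route: Neston → Garth → Varne → Pirton → Colne = 22 min.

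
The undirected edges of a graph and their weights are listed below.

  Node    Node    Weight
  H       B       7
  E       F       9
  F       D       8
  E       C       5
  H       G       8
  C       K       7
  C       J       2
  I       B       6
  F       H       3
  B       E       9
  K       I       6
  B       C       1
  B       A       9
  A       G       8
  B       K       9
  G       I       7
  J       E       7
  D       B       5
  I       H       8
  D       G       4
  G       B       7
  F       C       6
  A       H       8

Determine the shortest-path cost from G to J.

10

Compare a few routes:
G–B–C–J: 7+1+2 = 10
G–D–B–C–J: 4+5+1+2 = 12
G–I–B–C–J: 7+6+1+2 = 16
Cheapest is G–B–C–J at 10.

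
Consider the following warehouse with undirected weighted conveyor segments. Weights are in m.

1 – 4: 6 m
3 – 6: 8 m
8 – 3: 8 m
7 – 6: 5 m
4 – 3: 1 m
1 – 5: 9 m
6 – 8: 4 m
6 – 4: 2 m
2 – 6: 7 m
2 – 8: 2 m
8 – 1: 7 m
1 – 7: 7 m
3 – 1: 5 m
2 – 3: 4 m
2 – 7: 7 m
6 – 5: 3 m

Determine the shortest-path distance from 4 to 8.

6 m

Settle nodes by increasing distance from 4:
4: 0
3: 1  (via 4)
6: 2  (via 4)
2: 5  (via 3)
5: 5  (via 6)
1: 6  (via 4)
8: 6  (via 6)
Shortest route: 4 → 6 → 8 = 6 m.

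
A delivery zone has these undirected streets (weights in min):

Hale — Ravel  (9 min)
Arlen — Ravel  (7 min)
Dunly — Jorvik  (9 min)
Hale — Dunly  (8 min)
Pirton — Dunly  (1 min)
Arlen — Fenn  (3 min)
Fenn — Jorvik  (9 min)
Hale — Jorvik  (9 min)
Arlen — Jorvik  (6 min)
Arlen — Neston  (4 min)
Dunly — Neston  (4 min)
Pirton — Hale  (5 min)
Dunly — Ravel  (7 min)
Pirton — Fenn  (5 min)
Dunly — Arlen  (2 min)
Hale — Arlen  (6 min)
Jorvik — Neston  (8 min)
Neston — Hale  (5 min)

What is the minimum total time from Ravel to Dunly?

Settle nodes by increasing distance from Ravel:
Ravel: 0
Dunly: 7  (via Ravel)
Shortest route: Ravel → Dunly = 7 min.

7 min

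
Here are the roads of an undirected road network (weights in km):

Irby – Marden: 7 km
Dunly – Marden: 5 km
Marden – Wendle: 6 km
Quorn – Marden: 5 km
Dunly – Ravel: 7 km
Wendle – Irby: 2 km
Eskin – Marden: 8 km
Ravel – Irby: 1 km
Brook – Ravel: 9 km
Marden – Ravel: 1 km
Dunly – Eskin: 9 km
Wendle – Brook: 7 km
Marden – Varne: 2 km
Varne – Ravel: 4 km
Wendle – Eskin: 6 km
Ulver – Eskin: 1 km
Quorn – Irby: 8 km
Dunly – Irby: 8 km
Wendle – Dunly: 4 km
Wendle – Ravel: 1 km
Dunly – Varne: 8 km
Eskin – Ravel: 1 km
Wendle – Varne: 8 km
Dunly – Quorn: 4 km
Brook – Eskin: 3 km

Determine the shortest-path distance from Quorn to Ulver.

Shortest distances from Quorn:
Quorn: 0
Dunly: 4  (via Quorn)
Marden: 5  (via Quorn)
Ravel: 6  (via Marden)
Eskin: 7  (via Ravel)
Irby: 7  (via Ravel)
Wendle: 7  (via Ravel)
Varne: 7  (via Marden)
Ulver: 8  (via Eskin)
Shortest route: Quorn–Marden–Ravel–Eskin–Ulver = 8 km.

8 km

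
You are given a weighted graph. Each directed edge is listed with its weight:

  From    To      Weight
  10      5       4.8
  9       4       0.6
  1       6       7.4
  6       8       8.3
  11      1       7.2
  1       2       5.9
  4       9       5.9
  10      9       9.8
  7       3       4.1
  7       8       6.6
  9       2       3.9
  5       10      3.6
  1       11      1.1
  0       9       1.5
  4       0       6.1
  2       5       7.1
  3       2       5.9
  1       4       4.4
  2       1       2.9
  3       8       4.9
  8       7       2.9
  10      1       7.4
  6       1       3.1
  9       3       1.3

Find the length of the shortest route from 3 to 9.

19.1

Running Dijkstra from 3:
3: 0
8: 4.9  (via 3)
2: 5.9  (via 3)
7: 7.8  (via 8)
1: 8.8  (via 2)
11: 9.9  (via 1)
5: 13  (via 2)
4: 13.2  (via 1)
6: 16.2  (via 1)
10: 16.6  (via 5)
9: 19.1  (via 4)
Shortest route: 3–2–1–4–9 = 19.1.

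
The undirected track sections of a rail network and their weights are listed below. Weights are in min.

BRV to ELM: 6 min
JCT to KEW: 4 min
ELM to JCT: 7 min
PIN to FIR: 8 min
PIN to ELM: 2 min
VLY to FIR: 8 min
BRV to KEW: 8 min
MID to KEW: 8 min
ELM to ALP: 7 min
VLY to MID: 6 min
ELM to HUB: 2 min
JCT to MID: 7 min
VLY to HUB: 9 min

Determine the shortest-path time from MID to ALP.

Running Dijkstra from MID:
MID: 0
VLY: 6  (via MID)
JCT: 7  (via MID)
KEW: 8  (via MID)
FIR: 14  (via VLY)
ELM: 14  (via JCT)
HUB: 15  (via VLY)
BRV: 16  (via KEW)
PIN: 16  (via ELM)
ALP: 21  (via ELM)
Shortest route: MID–JCT–ELM–ALP = 21 min.

21 min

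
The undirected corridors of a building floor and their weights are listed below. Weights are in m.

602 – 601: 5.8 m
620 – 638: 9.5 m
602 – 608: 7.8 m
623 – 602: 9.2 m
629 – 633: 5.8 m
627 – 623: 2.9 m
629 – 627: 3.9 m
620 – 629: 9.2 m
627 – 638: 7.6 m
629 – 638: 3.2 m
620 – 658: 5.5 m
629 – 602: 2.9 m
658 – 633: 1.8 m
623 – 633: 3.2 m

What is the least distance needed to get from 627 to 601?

Running Dijkstra from 627:
627: 0
623: 2.9  (via 627)
629: 3.9  (via 627)
633: 6.1  (via 623)
602: 6.8  (via 629)
638: 7.1  (via 629)
658: 7.9  (via 633)
601: 12.6  (via 602)
Shortest route: 627–629–602–601 = 12.6 m.

12.6 m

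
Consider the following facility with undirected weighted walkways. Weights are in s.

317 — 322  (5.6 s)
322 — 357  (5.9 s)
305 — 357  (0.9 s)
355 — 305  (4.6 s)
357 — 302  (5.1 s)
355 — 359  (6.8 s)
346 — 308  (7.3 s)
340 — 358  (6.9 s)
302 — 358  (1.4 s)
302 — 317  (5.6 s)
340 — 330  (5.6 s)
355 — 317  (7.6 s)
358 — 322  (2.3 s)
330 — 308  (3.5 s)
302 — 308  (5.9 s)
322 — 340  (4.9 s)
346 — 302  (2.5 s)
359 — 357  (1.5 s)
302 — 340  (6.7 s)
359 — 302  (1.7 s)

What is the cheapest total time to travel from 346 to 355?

Running Dijkstra from 346:
346: 0
302: 2.5  (via 346)
358: 3.9  (via 302)
359: 4.2  (via 302)
357: 5.7  (via 359)
322: 6.2  (via 358)
305: 6.6  (via 357)
308: 7.3  (via 346)
317: 8.1  (via 302)
340: 9.2  (via 302)
330: 10.8  (via 308)
355: 11  (via 359)
Shortest route: 346 → 302 → 359 → 355 = 11 s.

11 s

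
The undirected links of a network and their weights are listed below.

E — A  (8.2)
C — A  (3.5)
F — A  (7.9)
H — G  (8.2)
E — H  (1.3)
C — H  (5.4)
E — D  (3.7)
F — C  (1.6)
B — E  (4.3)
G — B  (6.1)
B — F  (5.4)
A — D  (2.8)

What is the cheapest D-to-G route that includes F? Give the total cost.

Shortest D→F: D → A → C → F = 7.9
Best F to G: F → B → G costing 11.5
Total via F: 7.9 + 11.5 = 19.4.

19.4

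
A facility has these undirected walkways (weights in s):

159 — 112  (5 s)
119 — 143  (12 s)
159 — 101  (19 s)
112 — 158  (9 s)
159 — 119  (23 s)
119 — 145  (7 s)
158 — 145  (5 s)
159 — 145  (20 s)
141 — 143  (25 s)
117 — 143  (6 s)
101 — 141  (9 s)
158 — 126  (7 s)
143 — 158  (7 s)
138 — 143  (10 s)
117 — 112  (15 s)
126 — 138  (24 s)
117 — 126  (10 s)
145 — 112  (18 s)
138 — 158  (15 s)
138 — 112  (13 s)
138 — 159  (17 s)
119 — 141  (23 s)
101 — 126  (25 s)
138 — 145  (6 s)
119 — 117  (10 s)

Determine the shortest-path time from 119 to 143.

Shortest distances from 119:
119: 0
145: 7  (via 119)
117: 10  (via 119)
158: 12  (via 145)
143: 12  (via 119)
Shortest route: 119 → 143 = 12 s.

12 s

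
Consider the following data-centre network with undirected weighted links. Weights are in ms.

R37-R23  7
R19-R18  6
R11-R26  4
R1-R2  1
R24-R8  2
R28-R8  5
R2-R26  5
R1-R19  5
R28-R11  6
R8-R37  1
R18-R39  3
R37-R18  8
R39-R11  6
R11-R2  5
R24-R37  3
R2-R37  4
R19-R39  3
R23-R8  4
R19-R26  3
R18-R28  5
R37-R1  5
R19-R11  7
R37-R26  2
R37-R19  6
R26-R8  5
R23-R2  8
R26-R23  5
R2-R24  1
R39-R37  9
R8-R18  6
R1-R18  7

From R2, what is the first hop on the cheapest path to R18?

R1

Compare a few routes:
R2 - R24 - R8 - R18: 1+2+6 = 9
R2 - R1 - R18: 1+7 = 8
Cheapest is R2 - R1 - R18 at 8 ms.
So from R2 the first move is to R1.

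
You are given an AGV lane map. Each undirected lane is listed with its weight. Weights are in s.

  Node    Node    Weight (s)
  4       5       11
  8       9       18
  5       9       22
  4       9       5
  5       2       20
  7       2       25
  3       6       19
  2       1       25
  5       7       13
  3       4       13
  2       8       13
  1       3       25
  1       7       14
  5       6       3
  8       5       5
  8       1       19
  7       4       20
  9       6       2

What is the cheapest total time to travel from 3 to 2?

40 s

Settle nodes by increasing distance from 3:
3: 0
4: 13  (via 3)
9: 18  (via 4)
6: 19  (via 3)
5: 22  (via 6)
1: 25  (via 3)
8: 27  (via 5)
7: 33  (via 4)
2: 40  (via 8)
Shortest route: 3–6–5–8–2 = 40 s.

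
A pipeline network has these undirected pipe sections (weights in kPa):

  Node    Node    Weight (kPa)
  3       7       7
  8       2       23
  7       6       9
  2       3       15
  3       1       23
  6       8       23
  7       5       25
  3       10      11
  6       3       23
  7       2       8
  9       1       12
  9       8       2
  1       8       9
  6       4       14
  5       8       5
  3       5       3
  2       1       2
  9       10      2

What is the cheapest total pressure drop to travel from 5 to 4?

33 kPa

Running Dijkstra from 5:
5: 0
3: 3  (via 5)
8: 5  (via 5)
9: 7  (via 8)
10: 9  (via 9)
7: 10  (via 3)
1: 14  (via 8)
2: 16  (via 1)
6: 19  (via 7)
4: 33  (via 6)
Shortest route: 5 → 3 → 7 → 6 → 4 = 33 kPa.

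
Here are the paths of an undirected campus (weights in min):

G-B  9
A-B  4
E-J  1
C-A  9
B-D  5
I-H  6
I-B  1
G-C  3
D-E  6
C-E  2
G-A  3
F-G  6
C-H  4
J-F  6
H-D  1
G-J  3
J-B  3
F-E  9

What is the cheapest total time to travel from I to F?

10 min

Enumerating some paths:
I → B → J → E → F: 1+3+1+9 = 14
I → B → J → F: 1+3+6 = 10
I → B → J → G → F: 1+3+3+6 = 13
I → B → A → G → F: 1+4+3+6 = 14
Cheapest is I → B → J → F at 10 min.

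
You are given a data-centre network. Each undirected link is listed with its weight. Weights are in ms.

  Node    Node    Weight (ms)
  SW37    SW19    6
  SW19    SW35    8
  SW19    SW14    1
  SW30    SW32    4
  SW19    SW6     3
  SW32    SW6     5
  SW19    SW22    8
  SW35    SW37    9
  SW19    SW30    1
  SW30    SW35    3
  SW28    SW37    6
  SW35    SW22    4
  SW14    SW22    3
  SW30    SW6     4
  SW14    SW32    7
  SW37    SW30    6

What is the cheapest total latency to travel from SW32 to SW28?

Enumerating some paths:
SW32–SW6–SW19–SW37–SW28: 5+3+6+6 = 20
SW32–SW30–SW19–SW37–SW28: 4+1+6+6 = 17
SW32–SW30–SW37–SW28: 4+6+6 = 16
The minimum is 16 ms via SW32–SW30–SW37–SW28.

16 ms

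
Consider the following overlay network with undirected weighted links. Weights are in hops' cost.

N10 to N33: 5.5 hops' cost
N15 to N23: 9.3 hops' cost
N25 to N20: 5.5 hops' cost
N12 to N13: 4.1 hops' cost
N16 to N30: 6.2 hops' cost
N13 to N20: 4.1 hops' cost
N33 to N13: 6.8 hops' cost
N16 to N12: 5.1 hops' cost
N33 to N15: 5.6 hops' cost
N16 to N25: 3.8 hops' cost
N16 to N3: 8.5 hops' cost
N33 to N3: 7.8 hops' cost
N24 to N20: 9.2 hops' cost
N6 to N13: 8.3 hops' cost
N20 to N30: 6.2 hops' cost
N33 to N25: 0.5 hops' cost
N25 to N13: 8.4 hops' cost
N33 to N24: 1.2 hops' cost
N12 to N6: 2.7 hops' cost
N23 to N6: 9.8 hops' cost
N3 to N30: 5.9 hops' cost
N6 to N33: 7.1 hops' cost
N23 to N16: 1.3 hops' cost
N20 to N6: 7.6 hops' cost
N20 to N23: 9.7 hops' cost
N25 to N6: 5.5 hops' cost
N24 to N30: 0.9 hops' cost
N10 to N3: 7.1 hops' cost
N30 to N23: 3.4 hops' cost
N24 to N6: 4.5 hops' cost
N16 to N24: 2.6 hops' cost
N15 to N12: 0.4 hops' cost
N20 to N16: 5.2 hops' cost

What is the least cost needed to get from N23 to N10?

Enumerating some paths:
N23 - N16 - N24 - N33 - N10: 1.3+2.6+1.2+5.5 = 10.6
N23 - N16 - N25 - N33 - N10: 1.3+3.8+0.5+5.5 = 11.1
N23 - N30 - N24 - N33 - N10: 3.4+0.9+1.2+5.5 = 11
Cheapest is N23 - N16 - N24 - N33 - N10 at 10.6 hops' cost.

10.6 hops' cost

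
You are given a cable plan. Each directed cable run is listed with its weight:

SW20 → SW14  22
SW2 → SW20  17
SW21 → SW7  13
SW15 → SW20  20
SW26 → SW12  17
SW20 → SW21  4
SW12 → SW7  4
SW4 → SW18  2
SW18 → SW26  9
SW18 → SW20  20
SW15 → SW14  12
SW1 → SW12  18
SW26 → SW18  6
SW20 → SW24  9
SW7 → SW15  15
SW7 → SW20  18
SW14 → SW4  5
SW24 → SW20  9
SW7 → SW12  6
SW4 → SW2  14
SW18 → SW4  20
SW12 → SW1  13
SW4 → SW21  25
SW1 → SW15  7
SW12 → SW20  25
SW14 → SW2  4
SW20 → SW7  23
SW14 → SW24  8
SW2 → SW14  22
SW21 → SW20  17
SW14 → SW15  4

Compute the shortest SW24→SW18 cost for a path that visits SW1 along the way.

Shortest SW24→SW1: SW24–SW20–SW21–SW7–SW12–SW1 = 45
Best SW1 to SW18: SW1–SW15–SW14–SW4–SW18 costing 26
Total via SW1: 45 + 26 = 71.

71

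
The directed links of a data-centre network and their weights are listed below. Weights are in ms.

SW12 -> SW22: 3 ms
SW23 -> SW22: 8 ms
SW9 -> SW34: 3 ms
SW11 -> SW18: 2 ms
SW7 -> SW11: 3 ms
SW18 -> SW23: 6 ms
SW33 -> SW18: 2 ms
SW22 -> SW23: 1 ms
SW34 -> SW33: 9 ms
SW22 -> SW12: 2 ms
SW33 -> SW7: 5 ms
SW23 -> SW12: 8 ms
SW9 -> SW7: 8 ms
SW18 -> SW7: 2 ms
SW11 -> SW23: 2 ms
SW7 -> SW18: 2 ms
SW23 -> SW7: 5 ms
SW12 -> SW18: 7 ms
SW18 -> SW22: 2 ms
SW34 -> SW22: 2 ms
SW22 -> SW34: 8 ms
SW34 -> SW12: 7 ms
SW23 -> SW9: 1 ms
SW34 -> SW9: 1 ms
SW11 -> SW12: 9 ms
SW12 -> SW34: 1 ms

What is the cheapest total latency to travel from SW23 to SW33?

13 ms

Settle nodes by increasing distance from SW23:
SW23: 0
SW9: 1  (via SW23)
SW34: 4  (via SW9)
SW7: 5  (via SW23)
SW22: 6  (via SW34)
SW18: 7  (via SW7)
SW11: 8  (via SW7)
SW12: 8  (via SW23)
SW33: 13  (via SW34)
Shortest route: SW23–SW9–SW34–SW33 = 13 ms.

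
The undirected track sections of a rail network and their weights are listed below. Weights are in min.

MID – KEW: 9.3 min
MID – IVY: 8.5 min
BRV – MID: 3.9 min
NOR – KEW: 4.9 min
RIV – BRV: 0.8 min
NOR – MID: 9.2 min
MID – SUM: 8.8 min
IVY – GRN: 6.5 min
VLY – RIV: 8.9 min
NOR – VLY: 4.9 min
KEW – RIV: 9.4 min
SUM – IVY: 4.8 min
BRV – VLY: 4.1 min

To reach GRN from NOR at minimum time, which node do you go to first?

Enumerating some paths:
NOR → VLY → BRV → MID → IVY → GRN: 4.9+4.1+3.9+8.5+6.5 = 27.9
NOR → KEW → MID → IVY → GRN: 4.9+9.3+8.5+6.5 = 29.2
NOR → MID → IVY → GRN: 9.2+8.5+6.5 = 24.2
Cheapest is NOR → MID → IVY → GRN at 24.2 min.
So from NOR the first move is to MID.

MID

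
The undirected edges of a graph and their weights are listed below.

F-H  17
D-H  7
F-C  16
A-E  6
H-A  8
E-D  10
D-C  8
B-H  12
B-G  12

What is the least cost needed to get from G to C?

39

Shortest distances from G:
G: 0
B: 12  (via G)
H: 24  (via B)
D: 31  (via H)
A: 32  (via H)
E: 38  (via A)
C: 39  (via D)
Shortest route: G–B–H–D–C = 39.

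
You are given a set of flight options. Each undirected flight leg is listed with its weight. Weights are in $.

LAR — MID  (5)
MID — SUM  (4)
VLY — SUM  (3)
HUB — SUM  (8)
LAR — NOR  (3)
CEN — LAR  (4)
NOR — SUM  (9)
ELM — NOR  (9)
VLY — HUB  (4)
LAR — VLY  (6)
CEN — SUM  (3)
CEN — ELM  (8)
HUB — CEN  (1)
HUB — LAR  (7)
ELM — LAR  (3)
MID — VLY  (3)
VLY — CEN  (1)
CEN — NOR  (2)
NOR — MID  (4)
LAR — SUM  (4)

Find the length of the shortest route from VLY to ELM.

Candidate routes:
VLY - CEN - NOR - LAR - ELM: 1+2+3+3 = 9
VLY - LAR - ELM: 6+3 = 9
VLY - CEN - ELM: 1+8 = 9
VLY - CEN - LAR - ELM: 1+4+3 = 8
Cheapest is VLY - CEN - LAR - ELM at $8.

$8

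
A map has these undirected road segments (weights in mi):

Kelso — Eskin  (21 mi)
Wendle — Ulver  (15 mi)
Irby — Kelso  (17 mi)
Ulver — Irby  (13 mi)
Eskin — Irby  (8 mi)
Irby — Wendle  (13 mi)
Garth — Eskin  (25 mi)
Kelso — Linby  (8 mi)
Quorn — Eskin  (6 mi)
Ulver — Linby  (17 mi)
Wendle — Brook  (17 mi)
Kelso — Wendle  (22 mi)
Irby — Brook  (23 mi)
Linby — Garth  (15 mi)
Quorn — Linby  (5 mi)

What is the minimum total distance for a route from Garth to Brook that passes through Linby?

Best Garth to Linby: Garth → Linby costing 15
Shortest Linby→Brook: Linby → Quorn → Eskin → Irby → Brook = 42
Total via Linby: 15 + 42 = 57 mi.

57 mi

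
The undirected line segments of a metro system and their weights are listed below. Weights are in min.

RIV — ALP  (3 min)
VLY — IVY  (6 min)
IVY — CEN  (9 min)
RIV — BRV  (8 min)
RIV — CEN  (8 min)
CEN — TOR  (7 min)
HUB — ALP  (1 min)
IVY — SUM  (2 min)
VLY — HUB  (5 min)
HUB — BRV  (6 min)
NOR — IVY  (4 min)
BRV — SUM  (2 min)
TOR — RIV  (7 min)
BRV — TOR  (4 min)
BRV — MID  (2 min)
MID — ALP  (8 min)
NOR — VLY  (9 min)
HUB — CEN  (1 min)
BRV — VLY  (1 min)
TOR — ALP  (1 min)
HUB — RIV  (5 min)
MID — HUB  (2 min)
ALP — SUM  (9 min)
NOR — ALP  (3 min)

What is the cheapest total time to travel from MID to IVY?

6 min

Shortest distances from MID:
MID: 0
HUB: 2  (via MID)
BRV: 2  (via MID)
CEN: 3  (via HUB)
VLY: 3  (via BRV)
ALP: 3  (via HUB)
TOR: 4  (via ALP)
SUM: 4  (via BRV)
IVY: 6  (via SUM)
Shortest route: MID → BRV → SUM → IVY = 6 min.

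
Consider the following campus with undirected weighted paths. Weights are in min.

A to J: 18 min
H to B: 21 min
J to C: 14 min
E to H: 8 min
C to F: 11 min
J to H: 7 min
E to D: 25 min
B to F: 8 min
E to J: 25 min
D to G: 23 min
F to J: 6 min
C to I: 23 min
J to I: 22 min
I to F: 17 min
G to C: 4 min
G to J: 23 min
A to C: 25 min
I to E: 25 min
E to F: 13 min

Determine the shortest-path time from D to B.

46 min

Running Dijkstra from D:
D: 0
G: 23  (via D)
E: 25  (via D)
C: 27  (via G)
H: 33  (via E)
F: 38  (via E)
J: 40  (via H)
B: 46  (via F)
Shortest route: D–E–F–B = 46 min.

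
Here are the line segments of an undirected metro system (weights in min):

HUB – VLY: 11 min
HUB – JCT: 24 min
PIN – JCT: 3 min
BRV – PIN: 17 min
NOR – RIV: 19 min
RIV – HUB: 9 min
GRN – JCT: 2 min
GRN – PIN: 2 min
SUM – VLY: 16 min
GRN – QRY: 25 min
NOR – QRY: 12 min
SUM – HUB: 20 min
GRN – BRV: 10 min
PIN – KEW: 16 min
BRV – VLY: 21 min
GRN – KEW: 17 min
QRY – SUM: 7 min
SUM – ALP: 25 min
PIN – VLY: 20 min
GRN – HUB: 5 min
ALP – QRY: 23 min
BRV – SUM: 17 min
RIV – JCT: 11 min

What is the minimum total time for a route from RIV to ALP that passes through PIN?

Shortest RIV→PIN: RIV → JCT → PIN = 14
Shortest PIN→ALP: PIN → GRN → QRY → ALP = 50
Total via PIN: 14 + 50 = 64 min.

64 min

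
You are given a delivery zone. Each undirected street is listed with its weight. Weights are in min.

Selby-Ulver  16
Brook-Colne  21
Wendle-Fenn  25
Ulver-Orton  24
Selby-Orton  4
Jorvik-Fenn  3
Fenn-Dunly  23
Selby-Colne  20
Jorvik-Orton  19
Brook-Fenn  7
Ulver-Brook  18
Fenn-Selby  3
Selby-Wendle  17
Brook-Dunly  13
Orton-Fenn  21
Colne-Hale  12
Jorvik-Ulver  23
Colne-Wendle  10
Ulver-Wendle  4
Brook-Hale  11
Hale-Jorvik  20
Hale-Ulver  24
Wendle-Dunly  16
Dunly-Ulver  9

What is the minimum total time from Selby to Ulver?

Candidate routes:
Selby → Ulver: 16 = 16
Selby → Wendle → Ulver: 17+4 = 21
Selby → Orton → Ulver: 4+24 = 28
The minimum is 16 min via Selby → Ulver.

16 min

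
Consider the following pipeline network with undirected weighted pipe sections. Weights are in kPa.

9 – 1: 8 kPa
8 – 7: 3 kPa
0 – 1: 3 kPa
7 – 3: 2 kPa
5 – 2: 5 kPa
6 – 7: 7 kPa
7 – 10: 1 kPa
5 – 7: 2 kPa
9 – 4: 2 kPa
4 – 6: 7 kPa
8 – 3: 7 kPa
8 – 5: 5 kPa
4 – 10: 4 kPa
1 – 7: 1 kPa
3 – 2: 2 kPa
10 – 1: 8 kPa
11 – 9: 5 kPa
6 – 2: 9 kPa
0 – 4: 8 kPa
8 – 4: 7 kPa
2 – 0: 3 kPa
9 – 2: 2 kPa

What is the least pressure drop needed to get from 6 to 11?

14 kPa

Candidate routes:
6–7–3–2–9–11: 7+2+2+2+5 = 18
6–2–9–11: 9+2+5 = 16
6–7–10–4–9–11: 7+1+4+2+5 = 19
6–4–9–11: 7+2+5 = 14
The minimum is 14 kPa via 6–4–9–11.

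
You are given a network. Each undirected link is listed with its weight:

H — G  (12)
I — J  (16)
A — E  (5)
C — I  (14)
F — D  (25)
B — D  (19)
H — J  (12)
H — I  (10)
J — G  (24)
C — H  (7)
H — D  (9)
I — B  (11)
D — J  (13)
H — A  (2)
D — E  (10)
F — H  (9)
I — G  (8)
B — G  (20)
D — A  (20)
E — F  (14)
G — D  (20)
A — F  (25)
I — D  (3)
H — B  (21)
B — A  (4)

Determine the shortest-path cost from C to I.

14

Shortest distances from C:
C: 0
H: 7  (via C)
A: 9  (via H)
B: 13  (via A)
E: 14  (via A)
I: 14  (via C)
Shortest route: C–I = 14.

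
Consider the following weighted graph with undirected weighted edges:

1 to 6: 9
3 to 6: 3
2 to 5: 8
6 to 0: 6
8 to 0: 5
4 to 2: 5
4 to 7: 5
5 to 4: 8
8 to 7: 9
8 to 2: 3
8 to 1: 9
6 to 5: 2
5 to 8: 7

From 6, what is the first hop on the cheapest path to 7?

5

Enumerating some paths:
6 - 5 - 2 - 4 - 7: 2+8+5+5 = 20
6 - 5 - 4 - 7: 2+8+5 = 15
6 - 5 - 8 - 7: 2+7+9 = 18
The minimum is 15 via 6 - 5 - 4 - 7.
So from 6 the first move is to 5.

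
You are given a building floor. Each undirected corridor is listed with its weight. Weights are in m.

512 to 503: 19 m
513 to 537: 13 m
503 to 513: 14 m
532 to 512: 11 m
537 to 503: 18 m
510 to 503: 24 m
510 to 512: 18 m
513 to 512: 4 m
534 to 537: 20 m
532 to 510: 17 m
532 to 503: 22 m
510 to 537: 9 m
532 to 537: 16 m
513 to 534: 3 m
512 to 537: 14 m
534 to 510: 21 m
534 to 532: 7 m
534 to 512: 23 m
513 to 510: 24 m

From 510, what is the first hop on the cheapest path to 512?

Enumerating some paths:
510 → 532 → 512: 17+11 = 28
510 → 537 → 513 → 512: 9+13+4 = 26
510 → 537 → 512: 9+14 = 23
510 → 512: 18 = 18
The minimum is 18 m via 510 → 512.
So from 510 the first move is to 512.

512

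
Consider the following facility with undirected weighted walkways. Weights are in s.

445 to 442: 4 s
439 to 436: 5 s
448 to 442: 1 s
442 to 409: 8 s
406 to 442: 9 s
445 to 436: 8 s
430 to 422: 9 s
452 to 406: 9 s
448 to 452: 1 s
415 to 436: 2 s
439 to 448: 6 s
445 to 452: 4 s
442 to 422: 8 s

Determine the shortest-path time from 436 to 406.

Settle nodes by increasing distance from 436:
436: 0
415: 2  (via 436)
439: 5  (via 436)
445: 8  (via 436)
448: 11  (via 439)
442: 12  (via 445)
452: 12  (via 445)
409: 20  (via 442)
422: 20  (via 442)
406: 21  (via 442)
Shortest route: 436–445–442–406 = 21 s.

21 s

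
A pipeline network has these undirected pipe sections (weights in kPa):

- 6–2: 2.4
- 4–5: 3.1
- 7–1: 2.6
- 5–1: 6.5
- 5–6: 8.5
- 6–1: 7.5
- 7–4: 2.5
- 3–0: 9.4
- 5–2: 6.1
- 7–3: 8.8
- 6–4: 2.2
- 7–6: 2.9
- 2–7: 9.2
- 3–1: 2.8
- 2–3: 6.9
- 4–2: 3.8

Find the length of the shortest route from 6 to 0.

Running Dijkstra from 6:
6: 0
4: 2.2  (via 6)
2: 2.4  (via 6)
7: 2.9  (via 6)
5: 5.3  (via 4)
1: 5.5  (via 7)
3: 8.3  (via 1)
0: 17.7  (via 3)
Shortest route: 6–7–1–3–0 = 17.7 kPa.

17.7 kPa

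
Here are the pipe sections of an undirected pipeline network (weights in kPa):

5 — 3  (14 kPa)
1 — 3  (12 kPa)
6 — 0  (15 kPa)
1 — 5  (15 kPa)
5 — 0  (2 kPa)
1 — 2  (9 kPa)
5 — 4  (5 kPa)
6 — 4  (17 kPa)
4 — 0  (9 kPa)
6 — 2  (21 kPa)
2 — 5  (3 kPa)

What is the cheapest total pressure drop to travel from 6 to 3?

Shortest distances from 6:
6: 0
0: 15  (via 6)
4: 17  (via 6)
5: 17  (via 0)
2: 20  (via 5)
1: 29  (via 2)
3: 31  (via 5)
Shortest route: 6–0–5–3 = 31 kPa.

31 kPa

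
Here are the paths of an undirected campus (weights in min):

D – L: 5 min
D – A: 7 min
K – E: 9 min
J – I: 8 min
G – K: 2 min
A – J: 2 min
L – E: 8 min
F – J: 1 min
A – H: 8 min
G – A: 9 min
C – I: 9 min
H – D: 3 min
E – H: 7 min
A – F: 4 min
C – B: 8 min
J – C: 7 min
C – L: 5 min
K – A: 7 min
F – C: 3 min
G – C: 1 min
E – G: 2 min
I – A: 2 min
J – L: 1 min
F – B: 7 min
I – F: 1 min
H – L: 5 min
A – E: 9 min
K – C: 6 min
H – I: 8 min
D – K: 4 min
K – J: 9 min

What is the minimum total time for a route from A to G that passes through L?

Shortest A→L: A–J–L = 3
Shortest L→G: L–C–G = 6
Total via L: 3 + 6 = 9 min.

9 min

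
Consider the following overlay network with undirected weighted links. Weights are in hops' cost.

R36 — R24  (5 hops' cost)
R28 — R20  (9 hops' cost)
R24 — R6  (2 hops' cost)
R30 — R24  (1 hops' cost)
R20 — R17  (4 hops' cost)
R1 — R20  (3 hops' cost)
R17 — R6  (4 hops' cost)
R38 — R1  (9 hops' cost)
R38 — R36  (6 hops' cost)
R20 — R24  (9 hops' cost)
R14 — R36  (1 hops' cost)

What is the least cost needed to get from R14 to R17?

Compare a few routes:
R14 → R36 → R38 → R1 → R20 → R17: 1+6+9+3+4 = 23
R14 → R36 → R24 → R6 → R17: 1+5+2+4 = 12
R14 → R36 → R24 → R20 → R17: 1+5+9+4 = 19
The minimum is 12 hops' cost via R14 → R36 → R24 → R6 → R17.

12 hops' cost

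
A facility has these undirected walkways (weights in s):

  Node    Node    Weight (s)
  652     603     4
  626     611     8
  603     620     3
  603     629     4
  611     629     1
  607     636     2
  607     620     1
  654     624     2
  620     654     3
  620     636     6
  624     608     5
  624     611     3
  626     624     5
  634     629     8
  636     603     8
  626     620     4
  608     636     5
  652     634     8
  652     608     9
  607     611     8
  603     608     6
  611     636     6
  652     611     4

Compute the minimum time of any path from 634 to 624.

Running Dijkstra from 634:
634: 0
629: 8  (via 634)
652: 8  (via 634)
611: 9  (via 629)
624: 12  (via 611)
Shortest route: 634 → 629 → 611 → 624 = 12 s.

12 s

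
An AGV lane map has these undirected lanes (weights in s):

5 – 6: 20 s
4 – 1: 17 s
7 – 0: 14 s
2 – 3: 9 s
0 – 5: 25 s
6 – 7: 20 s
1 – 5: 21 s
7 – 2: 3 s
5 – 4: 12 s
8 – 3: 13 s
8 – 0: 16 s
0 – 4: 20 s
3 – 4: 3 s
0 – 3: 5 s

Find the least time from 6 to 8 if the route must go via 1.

74 s

Shortest 6→1: 6–5–1 = 41
Best 1 to 8: 1–4–3–8 costing 33
Total via 1: 41 + 33 = 74 s.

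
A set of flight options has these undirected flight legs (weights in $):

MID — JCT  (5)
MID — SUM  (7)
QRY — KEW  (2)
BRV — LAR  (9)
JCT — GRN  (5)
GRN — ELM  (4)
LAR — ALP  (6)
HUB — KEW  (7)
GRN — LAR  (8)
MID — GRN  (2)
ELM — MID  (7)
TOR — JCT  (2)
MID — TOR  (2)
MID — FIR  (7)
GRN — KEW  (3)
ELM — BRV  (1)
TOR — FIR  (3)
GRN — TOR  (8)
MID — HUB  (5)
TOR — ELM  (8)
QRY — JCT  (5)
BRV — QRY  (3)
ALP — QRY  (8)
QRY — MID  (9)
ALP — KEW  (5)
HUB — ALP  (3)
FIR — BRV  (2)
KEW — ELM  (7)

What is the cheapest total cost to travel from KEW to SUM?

Running Dijkstra from KEW:
KEW: 0
QRY: 2  (via KEW)
GRN: 3  (via KEW)
BRV: 5  (via QRY)
MID: 5  (via GRN)
ALP: 5  (via KEW)
ELM: 6  (via BRV)
JCT: 7  (via QRY)
HUB: 7  (via KEW)
FIR: 7  (via BRV)
TOR: 7  (via MID)
LAR: 11  (via GRN)
SUM: 12  (via MID)
Shortest route: KEW → GRN → MID → SUM = $12.

$12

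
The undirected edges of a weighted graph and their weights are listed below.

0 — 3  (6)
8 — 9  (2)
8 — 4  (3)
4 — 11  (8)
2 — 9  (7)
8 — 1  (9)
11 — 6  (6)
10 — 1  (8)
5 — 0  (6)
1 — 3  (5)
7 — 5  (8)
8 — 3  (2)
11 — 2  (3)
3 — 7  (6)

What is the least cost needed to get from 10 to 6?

32

Compare a few routes:
10 → 1 → 3 → 8 → 4 → 11 → 6: 8+5+2+3+8+6 = 32
10 → 1 → 3 → 8 → 9 → 2 → 11 → 6: 8+5+2+2+7+3+6 = 33
Cheapest is 10 → 1 → 3 → 8 → 4 → 11 → 6 at 32.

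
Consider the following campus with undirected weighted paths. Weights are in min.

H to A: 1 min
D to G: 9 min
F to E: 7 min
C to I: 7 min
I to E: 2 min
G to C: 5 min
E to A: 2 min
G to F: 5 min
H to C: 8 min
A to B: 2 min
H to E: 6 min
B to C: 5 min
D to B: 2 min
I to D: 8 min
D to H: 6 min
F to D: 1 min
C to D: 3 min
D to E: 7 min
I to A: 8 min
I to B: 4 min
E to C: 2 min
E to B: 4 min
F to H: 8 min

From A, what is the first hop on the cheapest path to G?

Candidate routes:
A → E → C → G: 2+2+5 = 9
A → B → D → F → G: 2+2+1+5 = 10
Cheapest is A → E → C → G at 9 min.
So from A the first move is to E.

E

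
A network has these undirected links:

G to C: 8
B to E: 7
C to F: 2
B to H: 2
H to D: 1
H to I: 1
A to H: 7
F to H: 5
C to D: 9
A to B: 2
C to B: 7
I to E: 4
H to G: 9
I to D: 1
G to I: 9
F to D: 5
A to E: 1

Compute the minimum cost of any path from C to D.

7

Enumerating some paths:
C → F → H → I → D: 2+5+1+1 = 9
C → F → D: 2+5 = 7
C → F → H → D: 2+5+1 = 8
Cheapest is C → F → D at 7.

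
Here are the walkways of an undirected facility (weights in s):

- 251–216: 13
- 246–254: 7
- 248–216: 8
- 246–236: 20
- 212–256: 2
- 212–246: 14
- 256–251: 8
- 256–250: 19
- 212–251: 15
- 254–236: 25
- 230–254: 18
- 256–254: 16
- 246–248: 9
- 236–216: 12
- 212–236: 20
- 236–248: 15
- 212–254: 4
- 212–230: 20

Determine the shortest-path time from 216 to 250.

40 s

Enumerating some paths:
216 → 251 → 212 → 256 → 250: 13+15+2+19 = 49
216 → 248 → 246 → 254 → 212 → 256 → 250: 8+9+7+4+2+19 = 49
216 → 251 → 256 → 250: 13+8+19 = 40
The minimum is 40 s via 216 → 251 → 256 → 250.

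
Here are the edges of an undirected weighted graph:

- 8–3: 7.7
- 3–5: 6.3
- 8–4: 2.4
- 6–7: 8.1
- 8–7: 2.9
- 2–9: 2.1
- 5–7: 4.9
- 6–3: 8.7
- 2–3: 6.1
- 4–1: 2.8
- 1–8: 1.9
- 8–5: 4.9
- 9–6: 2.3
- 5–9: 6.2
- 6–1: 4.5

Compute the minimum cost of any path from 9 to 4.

9.6

Running Dijkstra from 9:
9: 0
2: 2.1  (via 9)
6: 2.3  (via 9)
5: 6.2  (via 9)
1: 6.8  (via 6)
3: 8.2  (via 2)
8: 8.7  (via 1)
4: 9.6  (via 1)
Shortest route: 9–6–1–4 = 9.6.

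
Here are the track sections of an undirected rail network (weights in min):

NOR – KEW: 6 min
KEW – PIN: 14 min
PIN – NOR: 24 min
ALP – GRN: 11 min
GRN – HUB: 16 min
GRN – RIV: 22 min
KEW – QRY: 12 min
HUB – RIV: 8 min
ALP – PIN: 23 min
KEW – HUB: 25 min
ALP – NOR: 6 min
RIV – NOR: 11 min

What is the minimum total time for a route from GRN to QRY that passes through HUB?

53 min

Shortest GRN→HUB: GRN–HUB = 16
Shortest HUB→QRY: HUB–KEW–QRY = 37
Total via HUB: 16 + 37 = 53 min.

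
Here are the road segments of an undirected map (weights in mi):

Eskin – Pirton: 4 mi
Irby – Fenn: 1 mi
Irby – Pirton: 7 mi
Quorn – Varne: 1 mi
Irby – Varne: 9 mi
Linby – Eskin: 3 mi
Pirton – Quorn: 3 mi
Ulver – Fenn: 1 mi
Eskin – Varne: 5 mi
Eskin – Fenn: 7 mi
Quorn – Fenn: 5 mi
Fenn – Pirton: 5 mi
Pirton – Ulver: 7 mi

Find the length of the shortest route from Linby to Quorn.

Enumerating some paths:
Linby–Eskin–Pirton–Quorn: 3+4+3 = 10
Linby–Eskin–Varne–Quorn: 3+5+1 = 9
Linby–Eskin–Fenn–Quorn: 3+7+5 = 15
The minimum is 9 mi via Linby–Eskin–Varne–Quorn.

9 mi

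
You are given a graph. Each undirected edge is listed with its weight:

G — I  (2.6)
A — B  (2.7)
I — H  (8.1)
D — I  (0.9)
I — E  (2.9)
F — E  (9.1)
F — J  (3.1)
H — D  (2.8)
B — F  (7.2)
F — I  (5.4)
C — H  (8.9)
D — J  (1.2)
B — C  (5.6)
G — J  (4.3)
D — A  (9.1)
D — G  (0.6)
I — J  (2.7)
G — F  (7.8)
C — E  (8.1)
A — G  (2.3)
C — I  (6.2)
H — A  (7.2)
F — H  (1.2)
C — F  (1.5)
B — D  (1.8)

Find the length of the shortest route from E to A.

Running Dijkstra from E:
E: 0
I: 2.9  (via E)
D: 3.8  (via I)
G: 4.4  (via D)
J: 5  (via D)
B: 5.6  (via D)
H: 6.6  (via D)
A: 6.7  (via G)
Shortest route: E → I → D → G → A = 6.7.

6.7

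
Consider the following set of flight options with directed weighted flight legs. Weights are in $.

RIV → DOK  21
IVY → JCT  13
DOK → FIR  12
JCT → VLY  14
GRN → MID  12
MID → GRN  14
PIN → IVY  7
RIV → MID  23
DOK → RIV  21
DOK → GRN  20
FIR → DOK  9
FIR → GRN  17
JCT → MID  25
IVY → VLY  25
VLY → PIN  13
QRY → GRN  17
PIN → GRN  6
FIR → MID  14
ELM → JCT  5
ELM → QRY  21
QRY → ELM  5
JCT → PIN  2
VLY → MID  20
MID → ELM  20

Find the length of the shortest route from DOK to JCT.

$51

Settle nodes by increasing distance from DOK:
DOK: 0
FIR: 12  (via DOK)
GRN: 20  (via DOK)
RIV: 21  (via DOK)
MID: 26  (via FIR)
ELM: 46  (via MID)
JCT: 51  (via ELM)
Shortest route: DOK → FIR → MID → ELM → JCT = $51.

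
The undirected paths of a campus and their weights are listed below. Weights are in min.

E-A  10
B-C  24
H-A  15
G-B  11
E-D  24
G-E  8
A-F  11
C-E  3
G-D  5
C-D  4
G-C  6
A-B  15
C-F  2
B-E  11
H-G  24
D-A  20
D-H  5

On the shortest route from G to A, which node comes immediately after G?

Candidate routes:
G–C–F–A: 6+2+11 = 19
G–C–E–A: 6+3+10 = 19
G–E–A: 8+10 = 18
The minimum is 18 min via G–E–A.
So from G the first move is to E.

E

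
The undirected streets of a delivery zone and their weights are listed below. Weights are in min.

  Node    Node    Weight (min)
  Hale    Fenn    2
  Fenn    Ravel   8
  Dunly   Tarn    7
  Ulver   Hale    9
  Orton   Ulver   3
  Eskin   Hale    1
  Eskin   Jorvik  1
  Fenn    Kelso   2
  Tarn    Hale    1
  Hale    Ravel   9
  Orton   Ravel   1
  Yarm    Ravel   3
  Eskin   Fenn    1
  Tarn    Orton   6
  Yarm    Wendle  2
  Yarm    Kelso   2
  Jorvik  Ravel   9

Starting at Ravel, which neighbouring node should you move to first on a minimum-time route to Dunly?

Orton

Compare a few routes:
Ravel → Hale → Tarn → Dunly: 9+1+7 = 17
Ravel → Yarm → Kelso → Fenn → Hale → Tarn → Dunly: 3+2+2+2+1+7 = 17
Ravel → Orton → Tarn → Dunly: 1+6+7 = 14
The minimum is 14 min via Ravel → Orton → Tarn → Dunly.
So from Ravel the first move is to Orton.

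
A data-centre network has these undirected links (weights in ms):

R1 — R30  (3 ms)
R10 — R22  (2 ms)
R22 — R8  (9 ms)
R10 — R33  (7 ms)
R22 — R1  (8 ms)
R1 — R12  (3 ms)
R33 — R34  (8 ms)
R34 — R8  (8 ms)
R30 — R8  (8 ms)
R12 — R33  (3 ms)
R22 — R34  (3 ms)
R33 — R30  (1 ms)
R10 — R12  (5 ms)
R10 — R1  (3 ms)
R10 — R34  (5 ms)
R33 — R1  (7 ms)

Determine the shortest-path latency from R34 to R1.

Enumerating some paths:
R34 - R22 - R1: 3+8 = 11
R34 - R10 - R1: 5+3 = 8
The minimum is 8 ms via R34 - R10 - R1.

8 ms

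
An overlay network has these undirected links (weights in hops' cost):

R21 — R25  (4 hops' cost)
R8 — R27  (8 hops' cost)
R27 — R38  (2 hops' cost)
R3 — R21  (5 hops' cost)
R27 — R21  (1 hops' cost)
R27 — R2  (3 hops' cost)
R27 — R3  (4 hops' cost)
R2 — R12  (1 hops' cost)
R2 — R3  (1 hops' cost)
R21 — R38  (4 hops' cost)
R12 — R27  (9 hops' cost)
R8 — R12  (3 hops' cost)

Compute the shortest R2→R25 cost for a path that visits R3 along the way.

Best R2 to R3: R2 → R3 costing 1
Best R3 to R25: R3 → R21 → R25 costing 9
Total via R3: 1 + 9 = 10 hops' cost.

10 hops' cost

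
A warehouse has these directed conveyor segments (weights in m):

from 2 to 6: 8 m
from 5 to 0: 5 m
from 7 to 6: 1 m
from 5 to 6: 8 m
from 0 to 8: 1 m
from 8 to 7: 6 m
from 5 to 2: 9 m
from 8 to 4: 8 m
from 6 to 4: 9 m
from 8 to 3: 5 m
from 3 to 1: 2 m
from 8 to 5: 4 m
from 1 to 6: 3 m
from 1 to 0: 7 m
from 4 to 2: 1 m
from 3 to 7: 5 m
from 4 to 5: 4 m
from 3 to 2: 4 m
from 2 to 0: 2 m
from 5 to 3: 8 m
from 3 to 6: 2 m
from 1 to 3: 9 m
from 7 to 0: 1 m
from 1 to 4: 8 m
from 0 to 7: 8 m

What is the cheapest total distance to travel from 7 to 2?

Running Dijkstra from 7:
7: 0
0: 1  (via 7)
6: 1  (via 7)
8: 2  (via 0)
5: 6  (via 8)
3: 7  (via 8)
1: 9  (via 3)
4: 10  (via 6)
2: 11  (via 3)
Shortest route: 7 → 0 → 8 → 3 → 2 = 11 m.

11 m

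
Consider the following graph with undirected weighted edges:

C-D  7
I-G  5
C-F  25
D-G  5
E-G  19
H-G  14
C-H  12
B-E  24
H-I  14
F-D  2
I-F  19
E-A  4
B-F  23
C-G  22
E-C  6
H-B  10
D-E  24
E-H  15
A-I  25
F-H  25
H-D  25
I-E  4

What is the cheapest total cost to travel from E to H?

Shortest distances from E:
E: 0
A: 4  (via E)
I: 4  (via E)
C: 6  (via E)
G: 9  (via I)
D: 13  (via C)
F: 15  (via D)
H: 15  (via E)
Shortest route: E–H = 15.

15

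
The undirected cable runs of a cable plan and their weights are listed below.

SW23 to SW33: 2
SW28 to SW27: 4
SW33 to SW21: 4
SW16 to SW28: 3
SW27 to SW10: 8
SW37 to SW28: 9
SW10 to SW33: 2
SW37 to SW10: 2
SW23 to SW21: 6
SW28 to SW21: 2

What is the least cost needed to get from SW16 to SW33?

9

Enumerating some paths:
SW16 - SW28 - SW21 - SW33: 3+2+4 = 9
SW16 - SW28 - SW21 - SW23 - SW33: 3+2+6+2 = 13
Cheapest is SW16 - SW28 - SW21 - SW33 at 9.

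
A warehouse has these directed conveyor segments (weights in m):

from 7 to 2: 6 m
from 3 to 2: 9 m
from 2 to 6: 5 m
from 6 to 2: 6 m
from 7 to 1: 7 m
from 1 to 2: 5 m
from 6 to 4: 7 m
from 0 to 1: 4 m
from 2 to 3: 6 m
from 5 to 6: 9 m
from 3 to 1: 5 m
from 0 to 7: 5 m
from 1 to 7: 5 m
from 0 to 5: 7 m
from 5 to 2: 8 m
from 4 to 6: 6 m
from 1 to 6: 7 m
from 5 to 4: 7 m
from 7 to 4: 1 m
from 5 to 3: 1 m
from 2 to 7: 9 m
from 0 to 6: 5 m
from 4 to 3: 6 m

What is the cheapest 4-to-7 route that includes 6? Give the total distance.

21 m

Shortest 4→6: 4–6 = 6
Best 6 to 7: 6–2–7 costing 15
Total via 6: 6 + 15 = 21 m.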